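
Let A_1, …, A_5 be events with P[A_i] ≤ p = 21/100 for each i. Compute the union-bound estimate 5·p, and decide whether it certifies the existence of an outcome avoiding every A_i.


Union bound: P[∪_{i=1}^{5} A_i] ≤ Σ_i P[A_i] ≤ 5·p = 5·(21/100) = 21/20.
Numerically: 21/20 ≈ 1.050.
Is 21/20 < 1? NO.
Since the bound 21/20 is ≥ 1, the union bound is uninformative here; it does NOT by itself certify existence.

5·p = 21/20 ≈ 1.050; existence NOT certified by the union bound.


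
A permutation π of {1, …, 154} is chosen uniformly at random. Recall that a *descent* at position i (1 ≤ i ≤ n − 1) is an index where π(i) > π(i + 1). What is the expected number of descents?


Write X = Σ X_I over i = 1, …, 153, with X_I the indicator of one descent.
There are 153 indicators.
For each fixed i, the pair (π(i), π(i+1)) is a uniformly random ordered pair of distinct values from {1, …, 154}; by symmetry P[π(i) > π(i+1)] = 1/2.
By linearity: E[X] = 153 · (1/2) = (154 − 1) · (1/2) = 153/2 ≈ 76.50000.

E[X] = 153/2 = 76.50000.


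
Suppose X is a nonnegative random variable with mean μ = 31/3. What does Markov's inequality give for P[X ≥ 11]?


μ = E[X] = 31/3, a = 11.
Markov: P[X ≥ 11] ≤ μ/a = (31/3)/11 = 31/33.
Numerically: ≈ 0.93939.
(Since a = 11 > μ = 10.33333, the bound 31/33 is < 1 and informative.)

P[X ≥ 11] ≤ 31/33 ≈ 0.93939.


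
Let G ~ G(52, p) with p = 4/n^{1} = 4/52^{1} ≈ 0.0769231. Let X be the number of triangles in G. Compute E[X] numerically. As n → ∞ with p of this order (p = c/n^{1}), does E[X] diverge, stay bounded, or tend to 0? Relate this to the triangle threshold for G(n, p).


Number of potential triangles: C(52, 3) = 22100.
Each occurs with probability p³ ≈ (0.0769231)³ ≈ 4.55166136e-04.
By linearity: E[X] = C(52, 3)·p³ ≈ 22100 · 4.55166136e-04 ≈ 10.059172.
Here α = 1, so p = 4/n is exactly at the triangle threshold p ~ 1/n. Asymptotically E[X] → c³/6 = 4³/6 = 32/3 ≈ 10.666667, a bounded constant. In this regime the triangle count is asymptotically Poisson(c³/6).

E[X] ≈ 10.059172; in regime p = Θ(1/n^{1}) E[X] stays bounded (at the triangle threshold p ~ 1/n).


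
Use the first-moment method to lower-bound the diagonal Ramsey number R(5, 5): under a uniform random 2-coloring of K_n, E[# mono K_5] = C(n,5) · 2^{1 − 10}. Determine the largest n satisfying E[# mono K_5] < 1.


We need C(n, 5) · 2^{1 − 10} < 1, i.e. C(n, 5) < 2^{10 − 1} = 512.
Check values of n near the boundary:
  n = 6: C(6, 5) = 6; 6 < 512? YES
  n = 7: C(7, 5) = 21; 21 < 512? YES
  n = 8: C(8, 5) = 56; 56 < 512? YES
  n = 9: C(9, 5) = 126; 126 < 512? YES
  n = 10: C(10, 5) = 252; 252 < 512? YES
  n = 11: C(11, 5) = 462; 462 < 512? YES
  n = 12: C(12, 5) = 792; 792 < 512? NO
  n = 13: C(13, 5) = 1287; 1287 < 512? NO
The largest n with C(n, 5) < 512 is n = 11 (where E[X] = 231/256 ≈ 0.9023438). Hence R(5, 5) > 11, i.e. R(5, 5) ≥ 12.

Largest n = 11; hence R(5, 5) > 11.


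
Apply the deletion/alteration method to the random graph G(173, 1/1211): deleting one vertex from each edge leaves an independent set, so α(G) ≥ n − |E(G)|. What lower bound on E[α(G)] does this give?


E[|E(G)|] = C(173, 2)·p = 14878 · (1/1211) = 86/7.
E[α(G)] ≥ n − E[|E(G)|] = 173 − 86/7 = 1125/7.
Numerically: ≈ 160.714286.
(This is only a lower bound; the true E[α(G)] may be larger.)

E[α(G)] ≥ 1125/7 ≈ 160.714286.


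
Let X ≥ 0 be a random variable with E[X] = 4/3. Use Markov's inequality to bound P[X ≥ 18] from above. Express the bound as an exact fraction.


μ = E[X] = 4/3, a = 18.
Markov: P[X ≥ 18] ≤ μ/a = (4/3)/18 = 2/27.
Numerically: ≈ 0.074074.
(Since a = 18 > μ = 1.333333, the bound 2/27 is < 1 and informative.)

P[X ≥ 18] ≤ 2/27 ≈ 0.074074.


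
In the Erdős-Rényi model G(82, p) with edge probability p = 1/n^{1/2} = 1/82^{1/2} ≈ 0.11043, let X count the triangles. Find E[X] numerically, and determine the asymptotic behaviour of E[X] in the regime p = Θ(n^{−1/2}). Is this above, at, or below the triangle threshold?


Number of potential triangles: C(82, 3) = 88560.
Each occurs with probability p³ ≈ (0.11043)³ ≈ 1.3467259e-03.
By linearity: E[X] = C(82, 3)·p³ ≈ 88560 · 1.3467259e-03 ≈ 119.26605.
Since α = 1/2 < 1, p = c/n^{1/2} ≫ 1/n is above the triangle threshold p ~ 1/n. Asymptotically E[X] ~ (c³/6)·n^{3(1−α)} = (1³/6)·n^{1.5} → ∞; triangles are abundant w.h.p.

E[X] ≈ 119.26605; in regime p = Θ(1/n^{1/2}) E[X] diverges (above the triangle threshold p ~ 1/n).


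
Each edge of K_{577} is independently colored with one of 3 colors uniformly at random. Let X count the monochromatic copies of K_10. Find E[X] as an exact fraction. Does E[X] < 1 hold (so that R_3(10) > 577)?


E[X] = C(577, 10) · 3^{1 − 45} = 1042166760920175198880 · 3^{−44} = 1042166760920175198880/984770902183611232881.
As a reduced fraction: E[X] = 1042166760920175198880/984770902183611232881 ≈ 1.05828.
Is E[X] < 1? NO.
Since E[X] ≥ 1, the first-moment bound is inconclusive at n = 577; it does NOT by itself certify R_3(10) > 577.

E[X] = 1042166760920175198880/984770902183611232881 ≈ 1.05828; E[X] ≥ 1; first-moment method inconclusive here.


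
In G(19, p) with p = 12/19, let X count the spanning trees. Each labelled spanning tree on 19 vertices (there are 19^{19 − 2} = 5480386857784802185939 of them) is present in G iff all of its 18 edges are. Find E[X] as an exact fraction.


K_19 has 19^{19 − 2} = 5480386857784802185939 labelled spanning trees.
For each such spanning tree H, let X_H = 1 if all 18 edges of H are present in G. Then P[X_H = 1] = p^{18} = (12/19)^{18} = 26623333280885243904/104127350297911241532841.
Summing the indicators: E[X] = Σ_H E[X_H] = 5480386857784802185939 · p^{18} = 5480386857784802185939 · 26623333280885243904/104127350297911241532841 = 26623333280885243904/19.
Numerically: E[X] ≈ 1.40123e+18.

E[X] = 5480386857784802185939 · (12/19)^{18} = 26623333280885243904/19 ≈ 1.40123e+18.


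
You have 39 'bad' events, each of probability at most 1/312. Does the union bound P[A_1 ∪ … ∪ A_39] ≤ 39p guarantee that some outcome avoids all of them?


Union bound: P[∪_{i=1}^{39} A_i] ≤ Σ_i P[A_i] ≤ 39·p = 39·(1/312) = 1/8.
Numerically: 1/8 ≈ 0.12500.
Is 1/8 < 1? YES.
Since P[∪ A_i] ≤ 1/8 < 1, the complement has P[∩ A_i^c] ≥ 1 − 1/8 = 7/8 > 0, so some outcome avoids every A_i.

39·p = 1/8 ≈ 0.12500; existence CERTIFIED by the union bound.


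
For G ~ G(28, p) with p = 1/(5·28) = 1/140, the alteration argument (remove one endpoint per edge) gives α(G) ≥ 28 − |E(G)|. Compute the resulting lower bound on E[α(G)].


E[|E(G)|] = C(28, 2)·p = 378 · (1/140) = 27/10.
E[α(G)] ≥ n − E[|E(G)|] = 28 − 27/10 = 253/10.
Numerically: ≈ 25.30000.
(This is only a lower bound; the true E[α(G)] may be larger.)

E[α(G)] ≥ 253/10 ≈ 25.30000.


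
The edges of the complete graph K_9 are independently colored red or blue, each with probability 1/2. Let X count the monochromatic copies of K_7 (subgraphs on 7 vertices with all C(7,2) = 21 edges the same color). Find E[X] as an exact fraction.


Let X = Σ_S X_S over the C(9, 7) = 36 subsets S of size 7, where X_S = 1 if the K_7 on S is monochromatic.
For a fixed S, the K_7 on S has C(7, 2) = 21 edges. P[all 21 edges red] = (1/2)^21, and likewise for blue, so P[monochromatic] = 2·(1/2)^21 = 2^{1 − 21} = 1/1048576.
By linearity: E[X] = C(9, 7) · 2^{1 − 21} = 36 · 1/1048576 = 9/262144.
Numerically: E[X] ≈ 0.00003.

E[X] = C(9,7)·2^(1−C(7,2)) = 9/262144 ≈ 0.00003.


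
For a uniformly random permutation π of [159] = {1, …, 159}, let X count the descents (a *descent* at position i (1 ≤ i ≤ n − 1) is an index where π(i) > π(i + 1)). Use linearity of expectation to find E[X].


Write X = Σ X_I over i = 1, …, 158, with X_I the indicator of one descent.
There are 158 indicators.
For each fixed i, the pair (π(i), π(i+1)) is a uniformly random ordered pair of distinct values from {1, …, 159}; by symmetry P[π(i) > π(i+1)] = 1/2.
By linearity: E[X] = 158 · (1/2) = (159 − 1) · (1/2) = 79 ≈ 79.000000.

E[X] = 79 = 79.000000.


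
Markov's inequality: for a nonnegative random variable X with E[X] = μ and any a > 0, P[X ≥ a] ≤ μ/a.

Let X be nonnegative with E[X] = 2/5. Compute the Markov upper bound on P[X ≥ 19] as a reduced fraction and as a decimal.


μ = E[X] = 2/5, a = 19.
Markov: P[X ≥ 19] ≤ μ/a = (2/5)/19 = 2/95.
Numerically: ≈ 0.021053.
(Since a = 19 > μ = 0.400000, the bound 2/95 is < 1 and informative.)

P[X ≥ 19] ≤ 2/95 ≈ 0.021053.


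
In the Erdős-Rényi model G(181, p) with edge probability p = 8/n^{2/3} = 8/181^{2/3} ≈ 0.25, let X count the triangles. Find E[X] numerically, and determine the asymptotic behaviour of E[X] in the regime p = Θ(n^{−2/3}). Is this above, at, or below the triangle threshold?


Number of potential triangles: C(181, 3) = 971970.
Each occurs with probability p³ ≈ (0.25)³ ≈ 1.562834e-02.
By linearity: E[X] = C(181, 3)·p³ ≈ 971970 · 1.562834e-02 ≈ 15190.2762.
Since α = 2/3 < 1, p = c/n^{2/3} ≫ 1/n is above the triangle threshold p ~ 1/n. Asymptotically E[X] ~ (c³/6)·n^{3(1−α)} = (8³/6)·n^{1} → ∞; triangles are abundant w.h.p.

E[X] ≈ 15190.2762; in regime p = Θ(1/n^{2/3}) E[X] diverges (above the triangle threshold p ~ 1/n).


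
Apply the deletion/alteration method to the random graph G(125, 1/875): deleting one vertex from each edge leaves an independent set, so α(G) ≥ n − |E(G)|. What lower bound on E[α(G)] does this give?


E[|E(G)|] = C(125, 2)·p = 7750 · (1/875) = 62/7.
E[α(G)] ≥ n − E[|E(G)|] = 125 − 62/7 = 813/7.
Numerically: ≈ 116.143.
(This is only a lower bound; the true E[α(G)] may be larger.)

E[α(G)] ≥ 813/7 ≈ 116.143.


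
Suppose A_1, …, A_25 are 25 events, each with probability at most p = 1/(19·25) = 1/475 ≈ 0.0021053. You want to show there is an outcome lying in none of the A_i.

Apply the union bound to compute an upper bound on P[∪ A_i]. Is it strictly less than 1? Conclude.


Union bound: P[∪_{i=1}^{25} A_i] ≤ Σ_i P[A_i] ≤ 25·p = 25·(1/475) = 1/19.
Numerically: 1/19 ≈ 0.0526316.
Is 1/19 < 1? YES.
Since P[∪ A_i] ≤ 1/19 < 1, the complement has P[∩ A_i^c] ≥ 1 − 1/19 = 18/19 > 0, so some outcome avoids every A_i.

25·p = 1/19 ≈ 0.0526316; existence CERTIFIED by the union bound.


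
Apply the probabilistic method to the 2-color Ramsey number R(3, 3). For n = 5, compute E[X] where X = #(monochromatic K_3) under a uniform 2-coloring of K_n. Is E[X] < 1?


E[X] = C(5, 3) · 2^{1 − 3} = 10 · 2^{−2} = 10/4.
As a reduced fraction: E[X] = 5/2 ≈ 2.5000.
Is E[X] < 1? NO.
Since E[X] ≥ 1, the first-moment bound is inconclusive at n = 5; it does NOT by itself certify R(3, 3) > 5.

E[X] = 5/2 ≈ 2.5000; E[X] ≥ 1; first-moment method inconclusive here.


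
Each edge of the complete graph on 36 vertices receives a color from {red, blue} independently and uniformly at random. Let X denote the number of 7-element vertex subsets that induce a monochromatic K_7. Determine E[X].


Let X = Σ_S X_S over the C(36, 7) = 8347680 subsets S of size 7, where X_S = 1 if the K_7 on S is monochromatic.
For a fixed S, the K_7 on S has C(7, 2) = 21 edges. P[all 21 edges red] = (1/2)^21, and likewise for blue, so P[monochromatic] = 2·(1/2)^21 = 2^{1 − 21} = 1/1048576.
Summing: E[X] = C(36, 7) · 2^{1 − 21} = 8347680 · 1/1048576 = 260865/32768.
Numerically: E[X] ≈ 7.960968.

E[X] = C(36,7)·2^(1−C(7,2)) = 260865/32768 ≈ 7.960968.


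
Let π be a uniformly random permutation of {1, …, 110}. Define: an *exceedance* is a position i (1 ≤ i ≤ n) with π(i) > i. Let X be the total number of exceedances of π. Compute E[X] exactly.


Write X = Σ_{i=1}^{110} X_i, where X_i = 1_{π(i) > i}.
For each fixed i, π(i) is uniform over {1, …, 110} (marginal of a uniform permutation), so P[π(i) > i] = (n − i)/n. Summing: Σ_{i=1}^{110} (n − i)/n = (0 + 1 + … + 109)/110 = 110(110 − 1)/(2·110) = (110 − 1)/2.
Hence E[X] = Σ_{i=1}^{110} (110 − i)/110 = 109/2 ≈ 54.50000.

E[X] = 109/2 = 54.50000.


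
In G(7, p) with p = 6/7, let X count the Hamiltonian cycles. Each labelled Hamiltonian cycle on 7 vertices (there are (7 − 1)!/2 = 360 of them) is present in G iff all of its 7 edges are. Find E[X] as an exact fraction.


K_7 has (7 − 1)!/2 = 360 labelled Hamiltonian cycles.
For each such Hamiltonian cycle H, let X_H = 1 if all 7 edges of H are present in G. Then P[X_H = 1] = p^{7} = (6/7)^{7} = 279936/823543.
Summing the indicators: E[X] = Σ_H E[X_H] = 360 · p^{7} = 360 · 279936/823543 = 100776960/823543.
Numerically: E[X] ≈ 122.37.

E[X] = 360 · (6/7)^{7} = 100776960/823543 ≈ 122.37.


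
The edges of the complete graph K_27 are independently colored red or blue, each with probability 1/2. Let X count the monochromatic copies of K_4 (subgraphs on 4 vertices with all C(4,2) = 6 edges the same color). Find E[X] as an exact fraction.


Let X = Σ_S X_S over the C(27, 4) = 17550 subsets S of size 4, where X_S = 1 if the K_4 on S is monochromatic.
For a fixed S, the K_4 on S has C(4, 2) = 6 edges. P[all 6 edges red] = (1/2)^6, and likewise for blue, so P[monochromatic] = 2·(1/2)^6 = 2^{1 − 6} = 1/32.
Summing: E[X] = C(27, 4) · 2^{1 − 6} = 17550 · 1/32 = 8775/16.
Numerically: E[X] ≈ 548.43750.

E[X] = C(27,4)·2^(1−C(4,2)) = 8775/16 ≈ 548.43750.


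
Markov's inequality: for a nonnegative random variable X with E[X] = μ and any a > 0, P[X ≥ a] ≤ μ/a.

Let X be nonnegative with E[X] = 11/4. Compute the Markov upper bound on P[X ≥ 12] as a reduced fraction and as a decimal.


μ = E[X] = 11/4, a = 12.
Markov: P[X ≥ 12] ≤ μ/a = (11/4)/12 = 11/48.
Numerically: ≈ 0.2292.
(Since a = 12 > μ = 2.7500, the bound 11/48 is < 1 and informative.)

P[X ≥ 12] ≤ 11/48 ≈ 0.2292.


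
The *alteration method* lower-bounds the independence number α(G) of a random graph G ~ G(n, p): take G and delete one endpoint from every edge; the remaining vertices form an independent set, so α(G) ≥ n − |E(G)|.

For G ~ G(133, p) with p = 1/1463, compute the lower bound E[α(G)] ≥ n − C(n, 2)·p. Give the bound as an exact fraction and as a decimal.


E[|E(G)|] = C(133, 2)·p = 8778 · (1/1463) = 6.
E[α(G)] ≥ n − E[|E(G)|] = 133 − 6 = 127.
Numerically: ≈ 127.0000.
(This is only a lower bound; the true E[α(G)] may be larger.)

E[α(G)] ≥ 127 ≈ 127.0000.


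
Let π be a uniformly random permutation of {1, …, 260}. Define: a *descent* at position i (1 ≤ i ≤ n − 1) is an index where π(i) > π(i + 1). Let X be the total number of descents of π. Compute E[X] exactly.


Write X = Σ X_I over i = 1, …, 259, with X_I the indicator of one descent.
There are 259 indicators.
For each fixed i, the pair (π(i), π(i+1)) is a uniformly random ordered pair of distinct values from {1, …, 260}; by symmetry P[π(i) > π(i+1)] = 1/2.
By linearity: E[X] = 259 · (1/2) = (260 − 1) · (1/2) = 259/2 ≈ 129.500.

E[X] = 259/2 = 129.500.


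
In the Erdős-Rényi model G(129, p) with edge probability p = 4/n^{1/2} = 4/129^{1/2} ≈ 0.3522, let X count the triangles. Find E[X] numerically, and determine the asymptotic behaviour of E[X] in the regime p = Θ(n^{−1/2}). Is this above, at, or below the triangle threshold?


Number of potential triangles: C(129, 3) = 349504.
Each occurs with probability p³ ≈ (0.3522)³ ≈ 4.368129e-02.
By linearity: E[X] = C(129, 3)·p³ ≈ 349504 · 4.368129e-02 ≈ 15266.7839.
Since α = 1/2 < 1, p = c/n^{1/2} ≫ 1/n is above the triangle threshold p ~ 1/n. Asymptotically E[X] ~ (c³/6)·n^{3(1−α)} = (4³/6)·n^{1.5} → ∞; triangles are abundant w.h.p.

E[X] ≈ 15266.7839; in regime p = Θ(1/n^{1/2}) E[X] diverges (above the triangle threshold p ~ 1/n).


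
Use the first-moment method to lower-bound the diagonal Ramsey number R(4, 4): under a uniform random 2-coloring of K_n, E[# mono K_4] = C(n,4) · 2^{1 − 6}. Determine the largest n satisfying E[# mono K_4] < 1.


We need C(n, 4) · 2^{1 − 6} < 1, i.e. C(n, 4) < 2^{6 − 1} = 32.
Check values of n near the boundary:
  n = 4: C(4, 4) = 1; 1 < 32? YES
  n = 5: C(5, 4) = 5; 5 < 32? YES
  n = 6: C(6, 4) = 15; 15 < 32? YES
  n = 7: C(7, 4) = 35; 35 < 32? NO
The largest n with C(n, 4) < 32 is n = 6 (where E[X] = 15/32 ≈ 0.4687500). Hence R(4, 4) > 6, i.e. R(4, 4) ≥ 7.

Largest n = 6; hence R(4, 4) > 6.


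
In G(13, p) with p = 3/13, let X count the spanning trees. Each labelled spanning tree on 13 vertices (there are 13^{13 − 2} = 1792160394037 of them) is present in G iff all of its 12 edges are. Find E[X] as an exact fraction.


K_13 has 13^{13 − 2} = 1792160394037 labelled spanning trees.
For each such spanning tree H, let X_H = 1 if all 12 edges of H are present in G. Then P[X_H = 1] = p^{12} = (3/13)^{12} = 531441/23298085122481.
By linearity of expectation: E[X] = Σ_H E[X_H] = 1792160394037 · p^{12} = 1792160394037 · 531441/23298085122481 = 531441/13.
Numerically: E[X] ≈ 4.09e+04.

E[X] = 1792160394037 · (3/13)^{12} = 531441/13 ≈ 4.09e+04.


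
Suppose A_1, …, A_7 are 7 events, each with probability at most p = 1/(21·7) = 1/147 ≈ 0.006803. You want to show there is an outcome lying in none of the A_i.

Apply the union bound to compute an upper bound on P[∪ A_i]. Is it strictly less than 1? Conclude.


Union bound: P[∪_{i=1}^{7} A_i] ≤ Σ_i P[A_i] ≤ 7·p = 7·(1/147) = 1/21.
Numerically: 1/21 ≈ 0.047619.
Is 1/21 < 1? YES.
Since P[∪ A_i] ≤ 1/21 < 1, the complement has P[∩ A_i^c] ≥ 1 − 1/21 = 20/21 > 0, so some outcome avoids every A_i.

7·p = 1/21 ≈ 0.047619; existence CERTIFIED by the union bound.


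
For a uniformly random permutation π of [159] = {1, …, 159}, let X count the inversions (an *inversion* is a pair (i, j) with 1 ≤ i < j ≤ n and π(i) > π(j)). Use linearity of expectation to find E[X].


Write X = Σ X_I over the C(159, 2) = 12561 pairs i < j, with X_I the indicator of one inversion.
There are 12561 indicators.
For each fixed pair i < j, the values π(i) and π(j) are two distinct elements of {1, …, 159} in uniformly random order; by symmetry P[π(i) > π(j)] = 1/2.
By linearity: E[X] = 12561 · (1/2) = C(159, 2) · (1/2) = 12561/2 = 12561/2 ≈ 6280.50000.

E[X] = 12561/2 = 6280.50000.


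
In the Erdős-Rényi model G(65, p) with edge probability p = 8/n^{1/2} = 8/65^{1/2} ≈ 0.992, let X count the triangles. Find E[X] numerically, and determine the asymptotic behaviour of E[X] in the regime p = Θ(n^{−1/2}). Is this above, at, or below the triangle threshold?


Number of potential triangles: C(65, 3) = 43680.
Each occurs with probability p³ ≈ (0.992)³ ≈ 9.77012e-01.
By linearity: E[X] = C(65, 3)·p³ ≈ 43680 · 9.77012e-01 ≈ 42675.887.
Since α = 1/2 < 1, p = c/n^{1/2} ≫ 1/n is above the triangle threshold p ~ 1/n. Asymptotically E[X] ~ (c³/6)·n^{3(1−α)} = (8³/6)·n^{1.5} → ∞; triangles are abundant w.h.p.

E[X] ≈ 42675.887; in regime p = Θ(1/n^{1/2}) E[X] diverges (above the triangle threshold p ~ 1/n).


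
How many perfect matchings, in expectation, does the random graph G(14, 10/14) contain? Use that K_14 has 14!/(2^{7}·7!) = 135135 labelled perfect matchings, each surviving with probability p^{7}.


K_14 has 14!/(2^{7}·7!) = 135135 labelled perfect matchings.
For each such perfect matching H, let X_H = 1 if all 7 edges of H are present in G. Then P[X_H = 1] = p^{7} = (5/7)^{7} = 78125/823543.
Summing the indicators: E[X] = Σ_H E[X_H] = 135135 · p^{7} = 135135 · 78125/823543 = 1508203125/117649.
Numerically: E[X] ≈ 1.282e+04.

E[X] = 135135 · (5/7)^{7} = 1508203125/117649 ≈ 1.282e+04.


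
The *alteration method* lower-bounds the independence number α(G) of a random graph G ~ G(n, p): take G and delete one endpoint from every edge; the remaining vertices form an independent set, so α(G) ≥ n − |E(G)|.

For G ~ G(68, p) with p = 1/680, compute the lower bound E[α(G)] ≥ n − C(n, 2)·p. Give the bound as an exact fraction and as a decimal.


E[|E(G)|] = C(68, 2)·p = 2278 · (1/680) = 67/20.
E[α(G)] ≥ n − E[|E(G)|] = 68 − 67/20 = 1293/20.
Numerically: ≈ 64.650.
(This is only a lower bound; the true E[α(G)] may be larger.)

E[α(G)] ≥ 1293/20 ≈ 64.650.


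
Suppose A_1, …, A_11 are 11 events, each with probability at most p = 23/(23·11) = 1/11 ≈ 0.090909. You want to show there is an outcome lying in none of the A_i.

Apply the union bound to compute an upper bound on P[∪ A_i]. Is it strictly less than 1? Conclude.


Union bound: P[∪_{i=1}^{11} A_i] ≤ Σ_i P[A_i] ≤ 11·p = 11·(1/11) = 1.
Numerically: 1 ≈ 1.000000.
Is 1 < 1? NO.
Since the bound 1 is ≥ 1, the union bound is uninformative here; it does NOT by itself certify existence.

11·p = 1 ≈ 1.000000; existence NOT certified by the union bound.


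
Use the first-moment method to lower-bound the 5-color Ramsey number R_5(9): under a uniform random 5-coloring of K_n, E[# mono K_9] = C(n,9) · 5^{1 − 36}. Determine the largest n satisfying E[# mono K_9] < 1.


We need C(n, 9) · 5^{1 − 36} < 1, i.e. C(n, 9) < 5^{36 − 1} = 2910383045673370361328125.
Check values of n near the boundary:
  n = 2169: C(2169, 9) = 2879753360044504243499683; 2879753360044504243499683 < 2910383045673370361328125? YES
  n = 2170: C(2170, 9) = 2891746779868845075610510; 2891746779868845075610510 < 2910383045673370361328125? YES
  n = 2171: C(2171, 9) = 2903784578674959601827205; 2903784578674959601827205 < 2910383045673370361328125? YES
  n = 2172: C(2172, 9) = 2915866900084148060642020; 2915866900084148060642020 < 2910383045673370361328125? NO
  n = 2173: C(2173, 9) = 2927993888115921319674265; 2927993888115921319674265 < 2910383045673370361328125? NO
  n = 2174: C(2174, 9) = 2940165687188920530702934; 2940165687188920530702934 < 2910383045673370361328125? NO
The largest n with C(n, 9) < 2910383045673370361328125 is n = 2171 (where E[X] = 580756915734991920365441/582076609134674072265625 ≈ 0.9977328). Hence R_5(9) > 2171, i.e. R_5(9) ≥ 2172.

Largest n = 2171; hence R_5(9) > 2171.


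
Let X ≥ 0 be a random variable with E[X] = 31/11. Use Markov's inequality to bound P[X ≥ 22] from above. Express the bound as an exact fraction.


μ = E[X] = 31/11, a = 22.
Markov: P[X ≥ 22] ≤ μ/a = (31/11)/22 = 31/242.
Numerically: ≈ 0.12810.
(Since a = 22 > μ = 2.81818, the bound 31/242 is < 1 and informative.)

P[X ≥ 22] ≤ 31/242 ≈ 0.12810.


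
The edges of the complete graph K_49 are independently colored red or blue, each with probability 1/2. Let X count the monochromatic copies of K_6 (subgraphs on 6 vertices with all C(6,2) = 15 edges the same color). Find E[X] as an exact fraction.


Let X = Σ_S X_S over the C(49, 6) = 13983816 subsets S of size 6, where X_S = 1 if the K_6 on S is monochromatic.
For a fixed S, the K_6 on S has C(6, 2) = 15 edges. P[all 15 edges red] = (1/2)^15, and likewise for blue, so P[monochromatic] = 2·(1/2)^15 = 2^{1 − 15} = 1/16384.
By linearity of expectation: E[X] = C(49, 6) · 2^{1 − 15} = 13983816 · 1/16384 = 1747977/2048.
Numerically: E[X] ≈ 853.504.

E[X] = C(49,6)·2^(1−C(6,2)) = 1747977/2048 ≈ 853.504.


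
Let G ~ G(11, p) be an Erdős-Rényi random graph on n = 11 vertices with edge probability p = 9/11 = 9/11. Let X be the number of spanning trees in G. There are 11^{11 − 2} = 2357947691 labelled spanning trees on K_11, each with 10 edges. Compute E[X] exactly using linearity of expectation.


K_11 has 11^{11 − 2} = 2357947691 labelled spanning trees.
For each such spanning tree H, let X_H = 1 if all 10 edges of H are present in G. Then P[X_H = 1] = p^{10} = (9/11)^{10} = 3486784401/25937424601.
Summing the indicators: E[X] = Σ_H E[X_H] = 2357947691 · p^{10} = 2357947691 · 3486784401/25937424601 = 3486784401/11.
Numerically: E[X] ≈ 3.1698e+08.

E[X] = 2357947691 · (9/11)^{10} = 3486784401/11 ≈ 3.1698e+08.


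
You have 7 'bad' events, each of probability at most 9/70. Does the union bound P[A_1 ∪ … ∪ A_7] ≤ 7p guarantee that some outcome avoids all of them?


Union bound: P[∪_{i=1}^{7} A_i] ≤ Σ_i P[A_i] ≤ 7·p = 7·(9/70) = 9/10.
Numerically: 9/10 ≈ 0.9000.
Is 9/10 < 1? YES.
Since P[∪ A_i] ≤ 9/10 < 1, the complement has P[∩ A_i^c] ≥ 1 − 9/10 = 1/10 > 0, so some outcome avoids every A_i.

7·p = 9/10 ≈ 0.9000; existence CERTIFIED by the union bound.


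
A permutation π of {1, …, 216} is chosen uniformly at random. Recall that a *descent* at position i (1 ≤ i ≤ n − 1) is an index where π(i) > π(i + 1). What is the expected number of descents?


Write X = Σ X_I over i = 1, …, 215, with X_I the indicator of one descent.
There are 215 indicators.
For each fixed i, the pair (π(i), π(i+1)) is a uniformly random ordered pair of distinct values from {1, …, 216}; by symmetry P[π(i) > π(i+1)] = 1/2.
By linearity: E[X] = 215 · (1/2) = (216 − 1) · (1/2) = 215/2 ≈ 107.50000.

E[X] = 215/2 = 107.50000.


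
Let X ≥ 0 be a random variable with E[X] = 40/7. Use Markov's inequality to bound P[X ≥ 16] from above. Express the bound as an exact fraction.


μ = E[X] = 40/7, a = 16.
Markov: P[X ≥ 16] ≤ μ/a = (40/7)/16 = 5/14.
Numerically: ≈ 0.357.
(Since a = 16 > μ = 5.714, the bound 5/14 is < 1 and informative.)

P[X ≥ 16] ≤ 5/14 ≈ 0.357.


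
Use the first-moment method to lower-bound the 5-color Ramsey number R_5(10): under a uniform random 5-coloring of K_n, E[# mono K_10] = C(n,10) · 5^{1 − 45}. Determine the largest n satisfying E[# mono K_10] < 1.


We need C(n, 10) · 5^{1 − 45} < 1, i.e. C(n, 10) < 5^{45 − 1} = 5684341886080801486968994140625.
Check values of n near the boundary:
  n = 5387: C(5387, 10) = 5624406917627224603154306376491; 5624406917627224603154306376491 < 5684341886080801486968994140625? YES
  n = 5388: C(5388, 10) = 5634865093375880654852250419586; 5634865093375880654852250419586 < 5684341886080801486968994140625? YES
  n = 5389: C(5389, 10) = 5645340767466558997768874792926; 5645340767466558997768874792926 < 5684341886080801486968994140625? YES
  n = 5390: C(5390, 10) = 5655833965919099070255434039753; 5655833965919099070255434039753 < 5684341886080801486968994140625? YES
  n = 5391: C(5391, 10) = 5666344714787188828795213697883; 5666344714787188828795213697883 < 5684341886080801486968994140625? YES
  n = 5392: C(5392, 10) = 5676873040158402483252283957448; 5676873040158402483252283957448 < 5684341886080801486968994140625? YES
  n = 5393: C(5393, 10) = 5687418968154238267170642278008; 5687418968154238267170642278008 < 5684341886080801486968994140625? NO
  n = 5394: C(5394, 10) = 5697982524930156243149785372878; 5697982524930156243149785372878 < 5684341886080801486968994140625? NO
The largest n with C(n, 10) < 5684341886080801486968994140625 is n = 5392 (where E[X] = 5676873040158402483252283957448/5684341886080801486968994140625 ≈ 0.999). Hence R_5(10) > 5392, i.e. R_5(10) ≥ 5393.

Largest n = 5392; hence R_5(10) > 5392.


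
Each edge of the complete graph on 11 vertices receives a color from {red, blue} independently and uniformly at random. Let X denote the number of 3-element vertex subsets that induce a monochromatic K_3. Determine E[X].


Let X = Σ_S X_S over the C(11, 3) = 165 subsets S of size 3, where X_S = 1 if the K_3 on S is monochromatic.
For a fixed S, the K_3 on S has C(3, 2) = 3 edges. P[all 3 edges red] = (1/2)^3, and likewise for blue, so P[monochromatic] = 2·(1/2)^3 = 2^{1 − 3} = 1/4.
By linearity of expectation: E[X] = C(11, 3) · 2^{1 − 3} = 165 · 1/4 = 165/4.
Numerically: E[X] ≈ 41.25000.

E[X] = C(11,3)·2^(1−C(3,2)) = 165/4 ≈ 41.25000.


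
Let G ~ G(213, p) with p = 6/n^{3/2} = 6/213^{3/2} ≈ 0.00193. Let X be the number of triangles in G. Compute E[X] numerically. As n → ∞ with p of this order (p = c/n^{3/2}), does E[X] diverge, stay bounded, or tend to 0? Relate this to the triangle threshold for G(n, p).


Number of potential triangles: C(213, 3) = 1587986.
Each occurs with probability p³ ≈ (0.00193)³ ≈ 7.190276e-09.
By linearity: E[X] = C(213, 3)·p³ ≈ 1587986 · 7.190276e-09 ≈ 0.0114.
Since α = 3/2 > 1, p = c/n^{3/2} = o(1/n) is below the triangle threshold p ~ 1/n. Asymptotically E[X] ~ (c³/6)·n^{3(1−α)} = (6³/6)·n^{-1.5} → 0, so by Markov's inequality G has no triangles w.h.p.

E[X] ≈ 0.0114; in regime p = Θ(1/n^{3/2}) E[X] tends to 0 (below the triangle threshold p ~ 1/n).


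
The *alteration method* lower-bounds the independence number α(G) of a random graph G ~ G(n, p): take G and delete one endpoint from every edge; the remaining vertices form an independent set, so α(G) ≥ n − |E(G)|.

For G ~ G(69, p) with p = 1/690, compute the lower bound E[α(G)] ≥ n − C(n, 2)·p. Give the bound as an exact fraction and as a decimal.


E[|E(G)|] = C(69, 2)·p = 2346 · (1/690) = 17/5.
E[α(G)] ≥ n − E[|E(G)|] = 69 − 17/5 = 328/5.
Numerically: ≈ 65.6000.
(This is only a lower bound; the true E[α(G)] may be larger.)

E[α(G)] ≥ 328/5 ≈ 65.6000.


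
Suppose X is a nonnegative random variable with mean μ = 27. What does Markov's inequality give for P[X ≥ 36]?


μ = E[X] = 27, a = 36.
Markov: P[X ≥ 36] ≤ μ/a = (27)/36 = 3/4.
Numerically: ≈ 0.750000.
(Since a = 36 > μ = 27.000000, the bound 3/4 is < 1 and informative.)

P[X ≥ 36] ≤ 3/4 ≈ 0.750000.


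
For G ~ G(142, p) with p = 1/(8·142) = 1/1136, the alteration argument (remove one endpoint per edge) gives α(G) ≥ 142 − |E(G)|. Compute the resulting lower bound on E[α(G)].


E[|E(G)|] = C(142, 2)·p = 10011 · (1/1136) = 141/16.
E[α(G)] ≥ n − E[|E(G)|] = 142 − 141/16 = 2131/16.
Numerically: ≈ 133.187500.
(This is only a lower bound; the true E[α(G)] may be larger.)

E[α(G)] ≥ 2131/16 ≈ 133.187500.


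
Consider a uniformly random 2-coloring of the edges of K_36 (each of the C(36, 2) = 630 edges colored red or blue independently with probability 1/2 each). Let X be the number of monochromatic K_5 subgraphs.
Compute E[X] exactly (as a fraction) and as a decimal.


Let X = Σ_S X_S over the C(36, 5) = 376992 subsets S of size 5, where X_S = 1 if the K_5 on S is monochromatic.
For a fixed S, the K_5 on S has C(5, 2) = 10 edges. P[all 10 edges red] = (1/2)^10, and likewise for blue, so P[monochromatic] = 2·(1/2)^10 = 2^{1 − 10} = 1/512.
By linearity of expectation: E[X] = C(36, 5) · 2^{1 − 10} = 376992 · 1/512 = 11781/16.
Numerically: E[X] ≈ 736.3125.

E[X] = C(36,5)·2^(1−C(5,2)) = 11781/16 ≈ 736.3125.


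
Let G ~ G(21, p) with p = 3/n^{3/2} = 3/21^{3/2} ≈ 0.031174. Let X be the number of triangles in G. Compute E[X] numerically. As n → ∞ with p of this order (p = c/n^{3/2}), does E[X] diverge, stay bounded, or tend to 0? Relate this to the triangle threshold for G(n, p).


Number of potential triangles: C(21, 3) = 1330.
Each occurs with probability p³ ≈ (0.031174)³ ≈ 3.0295417e-05.
By linearity: E[X] = C(21, 3)·p³ ≈ 1330 · 3.0295417e-05 ≈ 0.04029.
Since α = 3/2 > 1, p = c/n^{3/2} = o(1/n) is below the triangle threshold p ~ 1/n. Asymptotically E[X] ~ (c³/6)·n^{3(1−α)} = (3³/6)·n^{-1.5} → 0, so by Markov's inequality G has no triangles w.h.p.

E[X] ≈ 0.04029; in regime p = Θ(1/n^{3/2}) E[X] tends to 0 (below the triangle threshold p ~ 1/n).


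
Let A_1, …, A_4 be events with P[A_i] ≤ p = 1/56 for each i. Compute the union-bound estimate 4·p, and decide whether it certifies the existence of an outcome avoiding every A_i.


Union bound: P[∪_{i=1}^{4} A_i] ≤ Σ_i P[A_i] ≤ 4·p = 4·(1/56) = 1/14.
Numerically: 1/14 ≈ 0.071.
Is 1/14 < 1? YES.
Since P[∪ A_i] ≤ 1/14 < 1, the complement has P[∩ A_i^c] ≥ 1 − 1/14 = 13/14 > 0, so some outcome avoids every A_i.

4·p = 1/14 ≈ 0.071; existence CERTIFIED by the union bound.


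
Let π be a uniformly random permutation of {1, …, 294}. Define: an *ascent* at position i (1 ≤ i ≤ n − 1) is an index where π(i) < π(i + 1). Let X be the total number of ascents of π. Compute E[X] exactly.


Write X = Σ X_I over i = 1, …, 293, with X_I the indicator of one ascent.
There are 293 indicators.
For each fixed i, the pair (π(i), π(i+1)) is a uniformly random ordered pair of distinct values from {1, …, 294}; by symmetry P[π(i) < π(i+1)] = 1/2.
By linearity: E[X] = 293 · (1/2) = (294 − 1) · (1/2) = 293/2 ≈ 146.500.

E[X] = 293/2 = 146.500.


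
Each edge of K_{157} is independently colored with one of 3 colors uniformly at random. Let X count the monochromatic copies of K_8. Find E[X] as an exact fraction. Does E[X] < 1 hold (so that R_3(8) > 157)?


E[X] = C(157, 8) · 3^{1 − 28} = 7637643295425 · 3^{−27} = 7637643295425/7625597484987.
As a reduced fraction: E[X] = 848627032825/847288609443 ≈ 1.001580.
Is E[X] < 1? NO.
Since E[X] ≥ 1, the first-moment bound is inconclusive at n = 157; it does NOT by itself certify R_3(8) > 157.

E[X] = 848627032825/847288609443 ≈ 1.001580; E[X] ≥ 1; first-moment method inconclusive here.


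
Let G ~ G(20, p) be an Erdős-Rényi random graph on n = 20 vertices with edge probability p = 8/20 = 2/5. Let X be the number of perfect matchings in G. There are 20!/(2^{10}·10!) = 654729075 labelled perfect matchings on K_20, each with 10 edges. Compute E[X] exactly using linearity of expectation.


K_20 has 20!/(2^{10}·10!) = 654729075 labelled perfect matchings.
For each such perfect matching H, let X_H = 1 if all 10 edges of H are present in G. Then P[X_H = 1] = p^{10} = (2/5)^{10} = 1024/9765625.
Summing the indicators: E[X] = Σ_H E[X_H] = 654729075 · p^{10} = 654729075 · 1024/9765625 = 26817702912/390625.
Numerically: E[X] ≈ 6.865e+04.

E[X] = 654729075 · (2/5)^{10} = 26817702912/390625 ≈ 6.865e+04.


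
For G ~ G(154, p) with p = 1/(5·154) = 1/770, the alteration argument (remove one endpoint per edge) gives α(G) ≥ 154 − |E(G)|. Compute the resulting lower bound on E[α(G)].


E[|E(G)|] = C(154, 2)·p = 11781 · (1/770) = 153/10.
E[α(G)] ≥ n − E[|E(G)|] = 154 − 153/10 = 1387/10.
Numerically: ≈ 138.7000.
(This is only a lower bound; the true E[α(G)] may be larger.)

E[α(G)] ≥ 1387/10 ≈ 138.7000.


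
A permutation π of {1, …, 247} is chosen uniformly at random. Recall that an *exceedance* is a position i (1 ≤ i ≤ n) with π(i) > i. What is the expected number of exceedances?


Write X = Σ_{i=1}^{247} X_i, where X_i = 1_{π(i) > i}.
For each fixed i, π(i) is uniform over {1, …, 247} (marginal of a uniform permutation), so P[π(i) > i] = (n − i)/n. Summing: Σ_{i=1}^{247} (n − i)/n = (0 + 1 + … + 246)/247 = 247(247 − 1)/(2·247) = (247 − 1)/2.
Hence E[X] = Σ_{i=1}^{247} (247 − i)/247 = 123 ≈ 123.0000.

E[X] = 123 = 123.0000.


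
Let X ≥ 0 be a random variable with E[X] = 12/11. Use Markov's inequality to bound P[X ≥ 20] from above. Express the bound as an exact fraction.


μ = E[X] = 12/11, a = 20.
Markov: P[X ≥ 20] ≤ μ/a = (12/11)/20 = 3/55.
Numerically: ≈ 0.055.
(Since a = 20 > μ = 1.091, the bound 3/55 is < 1 and informative.)

P[X ≥ 20] ≤ 3/55 ≈ 0.055.


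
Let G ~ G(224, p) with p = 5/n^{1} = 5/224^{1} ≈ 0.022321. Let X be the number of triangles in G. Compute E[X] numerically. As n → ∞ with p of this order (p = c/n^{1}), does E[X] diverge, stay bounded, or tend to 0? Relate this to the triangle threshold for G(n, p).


Number of potential triangles: C(224, 3) = 1848224.
Each occurs with probability p³ ≈ (0.022321)³ ≈ 1.1121566e-05.
By linearity: E[X] = C(224, 3)·p³ ≈ 1848224 · 1.1121566e-05 ≈ 20.55515.
Here α = 1, so p = 5/n is exactly at the triangle threshold p ~ 1/n. Asymptotically E[X] → c³/6 = 5³/6 = 125/6 ≈ 20.83333, a bounded constant. In this regime the triangle count is asymptotically Poisson(c³/6).

E[X] ≈ 20.55515; in regime p = Θ(1/n^{1}) E[X] stays bounded (at the triangle threshold p ~ 1/n).


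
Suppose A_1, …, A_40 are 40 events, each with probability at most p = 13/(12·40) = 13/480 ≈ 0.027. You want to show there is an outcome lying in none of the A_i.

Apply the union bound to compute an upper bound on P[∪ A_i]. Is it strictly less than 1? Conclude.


Union bound: P[∪_{i=1}^{40} A_i] ≤ Σ_i P[A_i] ≤ 40·p = 40·(13/480) = 13/12.
Numerically: 13/12 ≈ 1.083.
Is 13/12 < 1? NO.
Since the bound 13/12 is ≥ 1, the union bound is uninformative here; it does NOT by itself certify existence.

40·p = 13/12 ≈ 1.083; existence NOT certified by the union bound.


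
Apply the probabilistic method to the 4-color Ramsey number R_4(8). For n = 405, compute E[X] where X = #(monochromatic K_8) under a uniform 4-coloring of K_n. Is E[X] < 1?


E[X] = C(405, 8) · 4^{1 − 28} = 16745853821188050 · 4^{−27} = 16745853821188050/18014398509481984.
As a reduced fraction: E[X] = 8372926910594025/9007199254740992 ≈ 0.9295816.
Is E[X] < 1? YES.
Since E[X] < 1, there exists a 4-coloring of K_{405} with no monochromatic K_8; hence R_4(8) > 405.

E[X] = 8372926910594025/9007199254740992 ≈ 0.9295816; E[X] < 1, so R_4(8) > 405.


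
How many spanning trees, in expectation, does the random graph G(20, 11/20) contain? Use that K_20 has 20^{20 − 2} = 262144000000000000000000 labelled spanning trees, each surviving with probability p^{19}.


K_20 has 20^{20 − 2} = 262144000000000000000000 labelled spanning trees.
For each such spanning tree H, let X_H = 1 if all 19 edges of H are present in G. Then P[X_H = 1] = p^{19} = (11/20)^{19} = 61159090448414546291/5242880000000000000000000.
Summing the indicators: E[X] = Σ_H E[X_H] = 262144000000000000000000 · p^{19} = 262144000000000000000000 · 61159090448414546291/5242880000000000000000000 = 61159090448414546291/20.
Numerically: E[X] ≈ 3.06e+18.

E[X] = 262144000000000000000000 · (11/20)^{19} = 61159090448414546291/20 ≈ 3.06e+18.


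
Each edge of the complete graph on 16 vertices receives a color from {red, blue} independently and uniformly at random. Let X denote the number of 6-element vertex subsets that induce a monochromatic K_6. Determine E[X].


Let X = Σ_S X_S over the C(16, 6) = 8008 subsets S of size 6, where X_S = 1 if the K_6 on S is monochromatic.
For a fixed S, the K_6 on S has C(6, 2) = 15 edges. P[all 15 edges red] = (1/2)^15, and likewise for blue, so P[monochromatic] = 2·(1/2)^15 = 2^{1 − 15} = 1/16384.
Summing: E[X] = C(16, 6) · 2^{1 − 15} = 8008 · 1/16384 = 1001/2048.
Numerically: E[X] ≈ 0.488770.

E[X] = C(16,6)·2^(1−C(6,2)) = 1001/2048 ≈ 0.488770.


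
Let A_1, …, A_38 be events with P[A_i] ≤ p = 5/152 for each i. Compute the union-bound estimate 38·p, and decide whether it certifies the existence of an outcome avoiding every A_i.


Union bound: P[∪_{i=1}^{38} A_i] ≤ Σ_i P[A_i] ≤ 38·p = 38·(5/152) = 5/4.
Numerically: 5/4 ≈ 1.2500.
Is 5/4 < 1? NO.
Since the bound 5/4 is ≥ 1, the union bound is uninformative here; it does NOT by itself certify existence.

38·p = 5/4 ≈ 1.2500; existence NOT certified by the union bound.


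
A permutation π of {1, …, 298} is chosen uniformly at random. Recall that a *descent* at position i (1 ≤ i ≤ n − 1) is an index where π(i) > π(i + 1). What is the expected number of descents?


Write X = Σ X_I over i = 1, …, 297, with X_I the indicator of one descent.
There are 297 indicators.
For each fixed i, the pair (π(i), π(i+1)) is a uniformly random ordered pair of distinct values from {1, …, 298}; by symmetry P[π(i) > π(i+1)] = 1/2.
By linearity: E[X] = 297 · (1/2) = (298 − 1) · (1/2) = 297/2 ≈ 148.5000.

E[X] = 297/2 = 148.5000.


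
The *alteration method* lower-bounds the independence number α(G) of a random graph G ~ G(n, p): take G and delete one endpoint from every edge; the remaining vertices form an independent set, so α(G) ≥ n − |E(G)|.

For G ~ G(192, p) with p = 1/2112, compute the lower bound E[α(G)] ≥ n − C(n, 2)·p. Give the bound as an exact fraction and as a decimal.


E[|E(G)|] = C(192, 2)·p = 18336 · (1/2112) = 191/22.
E[α(G)] ≥ n − E[|E(G)|] = 192 − 191/22 = 4033/22.
Numerically: ≈ 183.31818.
(This is only a lower bound; the true E[α(G)] may be larger.)

E[α(G)] ≥ 4033/22 ≈ 183.31818.
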